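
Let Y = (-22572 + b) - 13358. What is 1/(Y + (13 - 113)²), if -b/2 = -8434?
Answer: -1/9062 ≈ -0.00011035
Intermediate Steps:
b = 16868 (b = -2*(-8434) = 16868)
Y = -19062 (Y = (-22572 + 16868) - 13358 = -5704 - 13358 = -19062)
1/(Y + (13 - 113)²) = 1/(-19062 + (13 - 113)²) = 1/(-19062 + (-100)²) = 1/(-19062 + 10000) = 1/(-9062) = -1/9062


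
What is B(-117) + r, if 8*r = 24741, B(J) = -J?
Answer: 25677/8 ≈ 3209.6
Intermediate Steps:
r = 24741/8 (r = (⅛)*24741 = 24741/8 ≈ 3092.6)
B(-117) + r = -1*(-117) + 24741/8 = 117 + 24741/8 = 25677/8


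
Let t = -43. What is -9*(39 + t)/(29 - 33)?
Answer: -9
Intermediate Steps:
-9*(39 + t)/(29 - 33) = -9*(39 - 43)/(29 - 33) = -(-36)/(-4) = -(-36)*(-1)/4 = -9*1 = -9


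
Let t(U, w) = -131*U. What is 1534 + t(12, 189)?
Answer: -38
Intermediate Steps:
1534 + t(12, 189) = 1534 - 131*12 = 1534 - 1572 = -38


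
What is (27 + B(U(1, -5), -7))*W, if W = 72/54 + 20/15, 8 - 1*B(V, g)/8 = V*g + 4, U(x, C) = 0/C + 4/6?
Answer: 2312/9 ≈ 256.89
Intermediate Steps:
U(x, C) = 2/3 (U(x, C) = 0 + 4*(1/6) = 0 + 2/3 = 2/3)
B(V, g) = 32 - 8*V*g (B(V, g) = 64 - 8*(V*g + 4) = 64 - 8*(4 + V*g) = 64 + (-32 - 8*V*g) = 32 - 8*V*g)
W = 8/3 (W = 72*(1/54) + 20*(1/15) = 4/3 + 4/3 = 8/3 ≈ 2.6667)
(27 + B(U(1, -5), -7))*W = (27 + (32 - 8*2/3*(-7)))*(8/3) = (27 + (32 + 112/3))*(8/3) = (27 + 208/3)*(8/3) = (289/3)*(8/3) = 2312/9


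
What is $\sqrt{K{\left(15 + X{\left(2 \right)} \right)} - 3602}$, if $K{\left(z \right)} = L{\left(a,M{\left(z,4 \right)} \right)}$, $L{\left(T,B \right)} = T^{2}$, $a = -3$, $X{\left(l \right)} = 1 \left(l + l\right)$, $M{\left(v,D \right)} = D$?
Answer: $i \sqrt{3593} \approx 59.942 i$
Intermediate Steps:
$X{\left(l \right)} = 2 l$ ($X{\left(l \right)} = 1 \cdot 2 l = 2 l$)
$K{\left(z \right)} = 9$ ($K{\left(z \right)} = \left(-3\right)^{2} = 9$)
$\sqrt{K{\left(15 + X{\left(2 \right)} \right)} - 3602} = \sqrt{9 - 3602} = \sqrt{-3593} = i \sqrt{3593}$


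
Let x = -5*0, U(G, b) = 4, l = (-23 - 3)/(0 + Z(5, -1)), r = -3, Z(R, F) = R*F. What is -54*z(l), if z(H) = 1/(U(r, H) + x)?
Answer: -27/2 ≈ -13.500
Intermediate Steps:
Z(R, F) = F*R
l = 26/5 (l = (-23 - 3)/(0 - 1*5) = -26/(0 - 5) = -26/(-5) = -26*(-⅕) = 26/5 ≈ 5.2000)
x = 0
z(H) = ¼ (z(H) = 1/(4 + 0) = 1/4 = ¼)
-54*z(l) = -54*¼ = -27/2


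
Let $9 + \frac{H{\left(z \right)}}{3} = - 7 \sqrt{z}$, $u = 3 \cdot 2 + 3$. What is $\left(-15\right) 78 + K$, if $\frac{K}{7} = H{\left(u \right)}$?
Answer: $-1800$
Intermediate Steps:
$u = 9$ ($u = 6 + 3 = 9$)
$H{\left(z \right)} = -27 - 21 \sqrt{z}$ ($H{\left(z \right)} = -27 + 3 \left(- 7 \sqrt{z}\right) = -27 - 21 \sqrt{z}$)
$K = -630$ ($K = 7 \left(-27 - 21 \sqrt{9}\right) = 7 \left(-27 - 63\right) = 7 \left(-90\right) = -630$)
$\left(-15\right) 78 + K = \left(-15\right) 78 - 630 = -1170 - 630 = -1800$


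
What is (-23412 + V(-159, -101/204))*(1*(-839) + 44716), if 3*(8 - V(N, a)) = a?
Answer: -36968042407/36 ≈ -1.0269e+9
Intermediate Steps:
V(N, a) = 8 - a/3
(-23412 + V(-159, -101/204))*(1*(-839) + 44716) = (-23412 + (8 - (-101)/(3*204)))*(1*(-839) + 44716) = (-23412 + (8 - (-101)/(3*204)))*(-839 + 44716) = (-23412 + (8 - 1/3*(-101/204)))*43877 = (-23412 + (8 + 101/612))*43877 = (-23412 + 4997/612)*43877 = -14323147/612*43877 = -36968042407/36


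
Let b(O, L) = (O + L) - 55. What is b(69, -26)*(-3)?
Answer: 36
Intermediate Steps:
b(O, L) = -55 + L + O (b(O, L) = (L + O) - 55 = -55 + L + O)
b(69, -26)*(-3) = (-55 - 26 + 69)*(-3) = -12*(-3) = 36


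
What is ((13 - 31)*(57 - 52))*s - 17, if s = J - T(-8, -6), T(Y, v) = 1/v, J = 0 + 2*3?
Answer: -572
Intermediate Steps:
J = 6 (J = 0 + 6 = 6)
s = 37/6 (s = 6 - 1/(-6) = 6 - 1*(-1/6) = 6 + 1/6 = 37/6 ≈ 6.1667)
((13 - 31)*(57 - 52))*s - 17 = ((13 - 31)*(57 - 52))*(37/6) - 17 = -18*5*(37/6) - 17 = -90*37/6 - 17 = -555 - 17 = -572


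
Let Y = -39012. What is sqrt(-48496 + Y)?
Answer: 2*I*sqrt(21877) ≈ 295.82*I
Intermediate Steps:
sqrt(-48496 + Y) = sqrt(-48496 - 39012) = sqrt(-87508) = 2*I*sqrt(21877)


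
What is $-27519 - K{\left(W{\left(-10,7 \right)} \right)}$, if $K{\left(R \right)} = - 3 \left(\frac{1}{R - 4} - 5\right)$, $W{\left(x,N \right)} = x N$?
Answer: $- \frac{2037519}{74} \approx -27534.0$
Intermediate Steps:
$W{\left(x,N \right)} = N x$
$K{\left(R \right)} = 15 - \frac{3}{-4 + R}$ ($K{\left(R \right)} = - 3 \left(\frac{1}{-4 + R} - 5\right) = - 3 \left(-5 + \frac{1}{-4 + R}\right) = 15 - \frac{3}{-4 + R}$)
$-27519 - K{\left(W{\left(-10,7 \right)} \right)} = -27519 - \frac{3 \left(-21 + 5 \cdot 7 \left(-10\right)\right)}{-4 + 7 \left(-10\right)} = -27519 - \frac{3 \left(-21 + 5 \left(-70\right)\right)}{-4 - 70} = -27519 - \frac{3 \left(-21 - 350\right)}{-74} = -27519 - 3 \left(- \frac{1}{74}\right) \left(-371\right) = -27519 - \frac{1113}{74} = - \frac{2037519}{74}$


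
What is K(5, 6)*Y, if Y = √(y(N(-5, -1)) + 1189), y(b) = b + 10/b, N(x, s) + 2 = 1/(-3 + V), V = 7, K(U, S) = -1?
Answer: -√231581/14 ≈ -34.373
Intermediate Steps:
N(x, s) = -7/4 (N(x, s) = -2 + 1/(-3 + 7) = -2 + 1/4 = -2 + ¼ = -7/4)
Y = √231581/14 (Y = √((-7/4 + 10/(-7/4)) + 1189) = √((-7/4 + 10*(-4/7)) + 1189) = √((-7/4 - 40/7) + 1189) = √(-209/28 + 1189) = √(33083/28) = √231581/14 ≈ 34.373)
K(5, 6)*Y = -√231581/14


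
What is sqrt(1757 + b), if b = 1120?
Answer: sqrt(2877) ≈ 53.638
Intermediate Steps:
sqrt(1757 + b) = sqrt(1757 + 1120) = sqrt(2877)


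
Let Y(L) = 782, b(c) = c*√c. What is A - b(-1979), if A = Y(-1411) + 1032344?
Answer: 1033126 + 1979*I*√1979 ≈ 1.0331e+6 + 88038.0*I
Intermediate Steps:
b(c) = c^(3/2)
A = 1033126 (A = 782 + 1032344 = 1033126)
A - b(-1979) = 1033126 - (-1979)^(3/2) = 1033126 - (-1979)*I*√1979 = 1033126 + 1979*I*√1979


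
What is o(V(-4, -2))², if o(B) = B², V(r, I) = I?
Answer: 16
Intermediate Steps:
o(V(-4, -2))² = ((-2)²)² = 4² = 16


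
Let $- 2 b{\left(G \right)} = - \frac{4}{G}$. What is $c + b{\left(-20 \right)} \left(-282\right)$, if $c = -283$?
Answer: $- \frac{1274}{5} \approx -254.8$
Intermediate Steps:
$b{\left(G \right)} = \frac{2}{G}$ ($b{\left(G \right)} = - \frac{\left(-4\right) \frac{1}{G}}{2} = \frac{2}{G}$)
$c + b{\left(-20 \right)} \left(-282\right) = -283 + \frac{2}{-20} \left(-282\right) = -283 + 2 \left(- \frac{1}{20}\right) \left(-282\right) = -283 - - \frac{141}{5} = -283 + \frac{141}{5} = - \frac{1274}{5}$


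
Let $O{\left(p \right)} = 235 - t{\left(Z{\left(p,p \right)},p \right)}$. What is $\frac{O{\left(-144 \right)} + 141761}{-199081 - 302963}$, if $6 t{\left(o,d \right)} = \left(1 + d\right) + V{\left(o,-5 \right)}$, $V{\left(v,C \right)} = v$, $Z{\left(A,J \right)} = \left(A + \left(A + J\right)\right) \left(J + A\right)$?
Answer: $- \frac{727703}{3012264} \approx -0.24158$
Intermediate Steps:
$Z{\left(A,J \right)} = \left(A + J\right) \left(J + 2 A\right)$ ($Z{\left(A,J \right)} = \left(J + 2 A\right) \left(A + J\right) = \left(A + J\right) \left(J + 2 A\right)$)
$t{\left(o,d \right)} = \frac{1}{6} + \frac{d}{6} + \frac{o}{6}$ ($t{\left(o,d \right)} = \frac{\left(1 + d\right) + o}{6} = \frac{1 + d + o}{6} = \frac{1}{6} + \frac{d}{6} + \frac{o}{6}$)
$O{\left(p \right)} = \frac{1409}{6} - p^{2} - \frac{p}{6}$ ($O{\left(p \right)} = 235 - \left(\frac{1}{6} + \frac{p}{6} + \frac{p^{2} + 2 p^{2} + 3 p p}{6}\right) = 235 - \left(\frac{1}{6} + \frac{p}{6} + \frac{p^{2} + 2 p^{2} + 3 p^{2}}{6}\right) = 235 - \left(\frac{1}{6} + \frac{p}{6} + \frac{6 p^{2}}{6}\right) = 235 - \left(\frac{1}{6} + \frac{p}{6} + p^{2}\right) = 235 - \left(\frac{1}{6} + p^{2} + \frac{p}{6}\right) = \frac{1409}{6} - p^{2} - \frac{p}{6}$)
$\frac{O{\left(-144 \right)} + 141761}{-199081 - 302963} = \frac{\left(\frac{1409}{6} - \left(-144\right)^{2} - -24\right) + 141761}{-199081 - 302963} = \frac{\left(\frac{1409}{6} - 20736 + 24\right) + 141761}{-502044} = \left(\left(\frac{1409}{6} - 20736 + 24\right) + 141761\right) \left(- \frac{1}{502044}\right) = \left(- \frac{122863}{6} + 141761\right) \left(- \frac{1}{502044}\right) = \frac{727703}{6} \left(- \frac{1}{502044}\right) = - \frac{727703}{3012264}$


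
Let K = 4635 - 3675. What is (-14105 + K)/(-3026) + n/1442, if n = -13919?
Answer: -5790951/1090873 ≈ -5.3085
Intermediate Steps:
K = 960
(-14105 + K)/(-3026) + n/1442 = (-14105 + 960)/(-3026) - 13919/1442 = -13145*(-1/3026) - 13919*1/1442 = 13145/3026 - 13919/1442 = -5790951/1090873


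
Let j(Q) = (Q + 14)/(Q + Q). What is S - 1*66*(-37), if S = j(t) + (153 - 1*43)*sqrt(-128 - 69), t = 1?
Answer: 4899/2 + 110*I*sqrt(197) ≈ 2449.5 + 1543.9*I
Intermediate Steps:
j(Q) = (14 + Q)/(2*Q) (j(Q) = (14 + Q)/((2*Q)) = (14 + Q)*(1/(2*Q)) = (14 + Q)/(2*Q))
S = 15/2 + 110*I*sqrt(197) (S = (1/2)*(14 + 1)/1 + (153 - 1*43)*sqrt(-128 - 69) = (1/2)*1*15 + (153 - 43)*sqrt(-197) = 15/2 + 110*(I*sqrt(197)) = 15/2 + 110*I*sqrt(197) ≈ 7.5 + 1543.9*I)
S - 1*66*(-37) = (15/2 + 110*I*sqrt(197)) - 1*66*(-37) = (15/2 + 110*I*sqrt(197)) - 66*(-37) = (15/2 + 110*I*sqrt(197)) - 1*(-2442) = (15/2 + 110*I*sqrt(197)) + 2442 = 4899/2 + 110*I*sqrt(197)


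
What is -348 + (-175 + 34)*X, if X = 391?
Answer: -55479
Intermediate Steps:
-348 + (-175 + 34)*X = -348 + (-175 + 34)*391 = -348 - 141*391 = -348 - 55131 = -55479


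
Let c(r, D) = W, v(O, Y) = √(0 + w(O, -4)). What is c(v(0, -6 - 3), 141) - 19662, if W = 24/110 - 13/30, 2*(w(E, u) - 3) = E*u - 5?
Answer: -6488531/330 ≈ -19662.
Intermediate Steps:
w(E, u) = ½ + E*u/2 (w(E, u) = 3 + (E*u - 5)/2 = 3 + (-5 + E*u)/2 = 3 + (-5/2 + E*u/2) = ½ + E*u/2)
v(O, Y) = √(½ - 2*O) (v(O, Y) = √(0 + (½ + (½)*O*(-4))) = √(0 + (½ - 2*O)) = √(½ - 2*O))
W = -71/330 (W = 24*(1/110) - 13*1/30 = 12/55 - 13/30 = -71/330 ≈ -0.21515)
c(r, D) = -71/330
c(v(0, -6 - 3), 141) - 19662 = -71/330 - 19662 = -6488531/330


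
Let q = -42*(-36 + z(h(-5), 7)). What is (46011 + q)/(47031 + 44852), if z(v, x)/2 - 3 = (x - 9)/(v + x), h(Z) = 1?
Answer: 47292/91883 ≈ 0.51470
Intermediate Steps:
z(v, x) = 6 + 2*(-9 + x)/(v + x) (z(v, x) = 6 + 2*((x - 9)/(v + x)) = 6 + 2*((-9 + x)/(v + x)) = 6 + 2*(-9 + x)/(v + x))
q = 1281 (q = -42*(-36 + 2*(-9 + 3*1 + 4*7)/(1 + 7)) = -42*(-36 + 2*(-9 + 3 + 28)/8) = -42*(-36 + 2*(⅛)*22) = -42*(-36 + 11/2) = -42*(-61/2) = 1281)
(46011 + q)/(47031 + 44852) = (46011 + 1281)/(47031 + 44852) = 47292/91883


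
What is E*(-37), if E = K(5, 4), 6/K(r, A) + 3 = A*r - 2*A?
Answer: -74/3 ≈ -24.667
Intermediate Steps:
K(r, A) = 6/(-3 - 2*A + A*r) (K(r, A) = 6/(-3 + (A*r - 2*A)) = 6/(-3 + (-2*A + A*r)) = 6/(-3 - 2*A + A*r))
E = ⅔ (E = 6/(-3 - 2*4 + 4*5) = 6/(-3 - 8 + 20) = 6/9 = 6*(⅑) = ⅔ ≈ 0.66667)
E*(-37) = (⅔)*(-37) = -74/3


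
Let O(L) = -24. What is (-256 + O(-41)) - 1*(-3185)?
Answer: 2905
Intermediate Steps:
(-256 + O(-41)) - 1*(-3185) = (-256 - 24) - 1*(-3185) = -280 + 3185 = 2905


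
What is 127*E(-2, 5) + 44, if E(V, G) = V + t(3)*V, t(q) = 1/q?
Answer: -884/3 ≈ -294.67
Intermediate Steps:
t(q) = 1/q
E(V, G) = 4*V/3 (E(V, G) = V + V/3 = 4*V/3)
127*E(-2, 5) + 44 = 127*((4/3)*(-2)) + 44 = 127*(-8/3) + 44 = -1016/3 + 44 = -884/3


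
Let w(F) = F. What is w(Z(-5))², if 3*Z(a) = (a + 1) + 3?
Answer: ⅑ ≈ 0.11111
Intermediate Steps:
Z(a) = 4/3 + a/3 (Z(a) = ((a + 1) + 3)/3 = ((1 + a) + 3)/3 = (4 + a)/3 = 4/3 + a/3)
w(Z(-5))² = (4/3 + (⅓)*(-5))² = (4/3 - 5/3)² = (-⅓)² = ⅑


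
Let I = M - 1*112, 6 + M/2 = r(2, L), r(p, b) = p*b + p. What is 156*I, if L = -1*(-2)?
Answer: -17472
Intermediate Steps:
L = 2
r(p, b) = p + b*p (r(p, b) = b*p + p = p + b*p)
M = 0 (M = -12 + 2*(2*(1 + 2)) = -12 + 2*(2*3) = -12 + 2*6 = -12 + 12 = 0)
I = -112 (I = 0 - 1*112 = 0 - 112 = -112)
156*I = 156*(-112) = -17472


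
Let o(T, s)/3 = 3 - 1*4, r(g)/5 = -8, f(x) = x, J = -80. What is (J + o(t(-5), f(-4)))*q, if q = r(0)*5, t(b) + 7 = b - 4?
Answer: 16600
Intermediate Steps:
r(g) = -40 (r(g) = 5*(-8) = -40)
t(b) = -11 + b (t(b) = -7 + (b - 4) = -7 + (-4 + b) = -11 + b)
q = -200 (q = -40*5 = -200)
o(T, s) = -3 (o(T, s) = 3*(3 - 1*4) = 3*(3 - 4) = 3*(-1) = -3)
(J + o(t(-5), f(-4)))*q = (-80 - 3)*(-200) = -83*(-200) = 16600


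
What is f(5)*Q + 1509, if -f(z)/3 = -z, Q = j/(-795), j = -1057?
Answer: 81034/53 ≈ 1528.9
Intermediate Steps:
Q = 1057/795 (Q = -1057/(-795) = -1057*(-1/795) = 1057/795 ≈ 1.3296)
f(z) = 3*z (f(z) = -(-3)*z = 3*z)
f(5)*Q + 1509 = (3*5)*(1057/795) + 1509 = 15*(1057/795) + 1509 = 1057/53 + 1509 = 81034/53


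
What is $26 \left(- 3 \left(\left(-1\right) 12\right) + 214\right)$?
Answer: $6500$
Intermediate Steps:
$26 \left(- 3 \left(\left(-1\right) 12\right) + 214\right) = 26 \left(\left(-3\right) \left(-12\right) + 214\right) = 26 \left(36 + 214\right) = 26 \cdot 250 = 6500$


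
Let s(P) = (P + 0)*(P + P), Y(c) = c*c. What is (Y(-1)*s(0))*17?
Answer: 0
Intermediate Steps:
Y(c) = c²
s(P) = 2*P² (s(P) = P*(2*P) = 2*P²)
(Y(-1)*s(0))*17 = ((-1)²*(2*0²))*17 = (1*(2*0))*17 = (1*0)*17 = 0*17 = 0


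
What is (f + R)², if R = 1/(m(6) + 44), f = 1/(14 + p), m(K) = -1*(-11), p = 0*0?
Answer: 4761/592900 ≈ 0.0080300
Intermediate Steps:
p = 0
m(K) = 11
f = 1/14 (f = 1/(14 + 0) = 1/14 ≈ 0.071429)
R = 1/55 (R = 1/(11 + 44) = 1/55 ≈ 0.018182)
(f + R)² = (1/14 + 1/55)² = (69/770)² = 4761/592900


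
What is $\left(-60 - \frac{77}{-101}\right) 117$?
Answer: $- \frac{700011}{101} \approx -6930.8$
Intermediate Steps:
$\left(-60 - \frac{77}{-101}\right) 117 = \left(-60 - - \frac{77}{101}\right) 117 = \left(-60 + \frac{77}{101}\right) 117 = \left(- \frac{5983}{101}\right) 117 = - \frac{700011}{101}$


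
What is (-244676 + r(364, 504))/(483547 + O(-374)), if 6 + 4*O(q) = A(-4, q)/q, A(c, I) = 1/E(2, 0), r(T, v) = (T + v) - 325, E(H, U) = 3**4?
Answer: -29583060408/58594109507 ≈ -0.50488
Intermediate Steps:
E(H, U) = 81
r(T, v) = -325 + T + v
A(c, I) = 1/81
O(q) = -3/2 + 1/(324*q) (O(q) = -3/2 + (1/(81*q))/4 = -3/2 + 1/(324*q))
(-244676 + r(364, 504))/(483547 + O(-374)) = (-244676 + (-325 + 364 + 504))/(483547 + (1/324)*(1 - 486*(-374))/(-374)) = (-244676 + 543)/(483547 + (1/324)*(-1/374)*(1 + 181764)) = -244133/(483547 + (1/324)*(-1/374)*181765) = -244133/(483547 - 181765/121176) = -244133/58594109507/121176 = -244133*121176/58594109507 = -29583060408/58594109507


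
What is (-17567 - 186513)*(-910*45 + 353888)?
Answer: -63864387040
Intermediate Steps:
(-17567 - 186513)*(-910*45 + 353888) = -204080*(-40950 + 353888) = -204080*312938 = -63864387040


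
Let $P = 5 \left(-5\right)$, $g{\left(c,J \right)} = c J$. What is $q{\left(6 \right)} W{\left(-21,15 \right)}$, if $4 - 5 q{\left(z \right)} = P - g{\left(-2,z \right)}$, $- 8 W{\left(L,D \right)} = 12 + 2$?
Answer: $- \frac{119}{20} \approx -5.95$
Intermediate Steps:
$g{\left(c,J \right)} = J c$
$W{\left(L,D \right)} = - \frac{7}{4}$ ($W{\left(L,D \right)} = - \frac{12 + 2}{8} = \left(- \frac{1}{8}\right) 14 = - \frac{7}{4}$)
$P = -25$
$q{\left(z \right)} = \frac{29}{5} - \frac{2 z}{5}$ ($q{\left(z \right)} = \frac{4}{5} - \frac{-25 - z \left(-2\right)}{5} = \frac{4}{5} - \frac{-25 - - 2 z}{5} = \frac{4}{5} - \frac{-25 + 2 z}{5} = \frac{4}{5} - \left(-5 + \frac{2 z}{5}\right) = \frac{29}{5} - \frac{2 z}{5}$)
$q{\left(6 \right)} W{\left(-21,15 \right)} = \left(\frac{29}{5} - \frac{12}{5}\right) \left(- \frac{7}{4}\right) = \frac{17}{5} \left(- \frac{7}{4}\right) = - \frac{119}{20}$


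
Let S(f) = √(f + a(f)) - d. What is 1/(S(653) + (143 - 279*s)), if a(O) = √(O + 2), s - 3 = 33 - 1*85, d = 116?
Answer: 1/(13698 + √(653 + √655)) ≈ 7.2865e-5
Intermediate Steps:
s = -49 (s = 3 + (33 - 1*85) = 3 + (33 - 85) = 3 - 52 = -49)
a(O) = √(2 + O)
S(f) = -116 + √(f + √(2 + f)) (S(f) = √(f + √(2 + f)) - 1*116 = √(f + √(2 + f)) - 116 = -116 + √(f + √(2 + f)))
1/(S(653) + (143 - 279*s)) = 1/((-116 + √(653 + √(2 + 653))) + (143 - 279*(-49))) = 1/((-116 + √(653 + √655)) + (143 + 13671)) = 1/((-116 + √(653 + √655)) + 13814) = 1/(13698 + √(653 + √655))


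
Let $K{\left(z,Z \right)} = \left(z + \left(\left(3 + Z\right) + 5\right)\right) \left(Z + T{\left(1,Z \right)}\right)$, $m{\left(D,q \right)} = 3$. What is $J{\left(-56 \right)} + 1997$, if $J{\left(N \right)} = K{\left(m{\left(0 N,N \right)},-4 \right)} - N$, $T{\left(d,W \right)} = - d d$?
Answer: $2018$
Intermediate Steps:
$T{\left(d,W \right)} = - d^{2}$
$K{\left(z,Z \right)} = \left(-1 + Z\right) \left(8 + Z + z\right)$ ($K{\left(z,Z \right)} = \left(z + \left(\left(3 + Z\right) + 5\right)\right) \left(Z - 1^{2}\right) = \left(z + \left(8 + Z\right)\right) \left(Z - 1\right) = \left(8 + Z + z\right) \left(Z - 1\right) = \left(8 + Z + z\right) \left(-1 + Z\right) = \left(-1 + Z\right) \left(8 + Z + z\right)$)
$J{\left(N \right)} = -35 - N$ ($J{\left(N \right)} = \left(-8 + \left(-4\right)^{2} - 3 + 7 \left(-4\right) - 12\right) - N = \left(-8 + 16 - 3 - 28 - 12\right) - N = -35 - N$)
$J{\left(-56 \right)} + 1997 = \left(-35 - -56\right) + 1997 = \left(-35 + 56\right) + 1997 = 21 + 1997 = 2018$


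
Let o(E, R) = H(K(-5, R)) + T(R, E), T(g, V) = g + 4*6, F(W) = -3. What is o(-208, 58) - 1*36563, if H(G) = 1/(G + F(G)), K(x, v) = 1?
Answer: -72963/2 ≈ -36482.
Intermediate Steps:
H(G) = 1/(-3 + G) (H(G) = 1/(G - 3) = 1/(-3 + G))
T(g, V) = 24 + g (T(g, V) = g + 24 = 24 + g)
o(E, R) = 47/2 + R (o(E, R) = 1/(-3 + 1) + (24 + R) = 1/(-2) + (24 + R) = -½ + (24 + R) = 47/2 + R)
o(-208, 58) - 1*36563 = (47/2 + 58) - 1*36563 = 163/2 - 36563 = -72963/2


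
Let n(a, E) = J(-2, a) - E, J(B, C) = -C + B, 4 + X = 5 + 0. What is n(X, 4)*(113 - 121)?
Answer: 56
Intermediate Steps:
X = 1 (X = -4 + (5 + 0) = -4 + 5 = 1)
J(B, C) = B - C
n(a, E) = -2 - E - a (n(a, E) = (-2 - a) - E = -2 - E - a)
n(X, 4)*(113 - 121) = (-2 - 1*4 - 1*1)*(113 - 121) = (-2 - 4 - 1)*(-8) = -7*(-8) = 56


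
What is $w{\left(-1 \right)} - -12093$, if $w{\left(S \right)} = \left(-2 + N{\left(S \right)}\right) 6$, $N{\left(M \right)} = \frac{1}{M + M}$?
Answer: $12078$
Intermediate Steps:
$N{\left(M \right)} = \frac{1}{2 M}$
$w{\left(S \right)} = -12 + \frac{3}{S}$ ($w{\left(S \right)} = \left(-2 + \frac{1}{2 S}\right) 6 = -12 + \frac{3}{S}$)
$w{\left(-1 \right)} - -12093 = \left(-12 + \frac{3}{-1}\right) - -12093 = \left(-12 + 3 \left(-1\right)\right) + 12093 = \left(-12 - 3\right) + 12093 = -15 + 12093 = 12078$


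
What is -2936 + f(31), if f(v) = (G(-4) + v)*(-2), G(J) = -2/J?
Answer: -2999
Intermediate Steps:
f(v) = -1 - 2*v (f(v) = (-2/(-4) + v)*(-2) = (-2*(-¼) + v)*(-2) = (½ + v)*(-2) = -1 - 2*v)
-2936 + f(31) = -2936 + (-1 - 2*31) = -2936 + (-1 - 62) = -2936 - 63 = -2999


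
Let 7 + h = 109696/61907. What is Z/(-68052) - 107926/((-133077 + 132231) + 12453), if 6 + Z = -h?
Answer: -2859624960899/307541346972 ≈ -9.2983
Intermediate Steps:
h = -323653/61907 (h = -7 + 109696/61907 = -323653/61907 ≈ -5.2281)
Z = -47789/61907 (Z = -6 - 1*(-323653/61907) = -6 + 323653/61907 = -47789/61907 ≈ -0.77195)
Z/(-68052) - 107926/((-133077 + 132231) + 12453) = -47789/61907/(-68052) - 107926/((-133077 + 132231) + 12453) = -47789/61907*(-1/68052) - 107926/(-846 + 12453) = 47789/4212895164 - 107926/11607 = -2859624960899/307541346972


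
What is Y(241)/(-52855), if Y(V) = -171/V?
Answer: 171/12738055 ≈ 1.3424e-5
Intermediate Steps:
Y(241)/(-52855) = -171/241/(-52855) = -171*1/241*(-1/52855) = -171/241*(-1/52855) = 171/12738055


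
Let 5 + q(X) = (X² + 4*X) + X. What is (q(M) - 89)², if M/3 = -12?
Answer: 1044484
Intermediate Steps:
M = -36 (M = 3*(-12) = -36)
q(X) = -5 + X² + 5*X (q(X) = -5 + ((X² + 4*X) + X) = -5 + (X² + 5*X) = -5 + X² + 5*X)
(q(M) - 89)² = ((-5 + (-36)² + 5*(-36)) - 89)² = ((-5 + 1296 - 180) - 89)² = (1111 - 89)² = 1022² = 1044484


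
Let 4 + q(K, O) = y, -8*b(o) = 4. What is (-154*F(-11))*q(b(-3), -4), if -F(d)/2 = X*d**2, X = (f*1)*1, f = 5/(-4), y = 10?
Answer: -279510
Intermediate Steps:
b(o) = -1/2 (b(o) = -1/8*4 = -1/2)
f = -5/4 (f = 5*(-1/4) = -5/4 ≈ -1.2500)
q(K, O) = 6 (q(K, O) = -4 + 10 = 6)
X = -5/4 (X = -5/4*1*1 = -5/4*1 = -5/4 ≈ -1.2500)
F(d) = 5*d**2/2 (F(d) = -(-5)*d**2/2 = 5*d**2/2)
(-154*F(-11))*q(b(-3), -4) = -385*(-11)**2*6 = -385*121*6 = -154*605/2*6 = -46585*6 = -279510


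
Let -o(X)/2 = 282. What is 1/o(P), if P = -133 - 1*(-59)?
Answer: -1/564 ≈ -0.0017731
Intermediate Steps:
P = -74 (P = -133 + 59 = -74)
o(X) = -564 (o(X) = -2*282 = -564)
1/o(P) = 1/(-564) = -1/564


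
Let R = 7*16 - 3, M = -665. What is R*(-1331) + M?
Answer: -145744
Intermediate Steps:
R = 109 (R = 112 - 3 = 109)
R*(-1331) + M = 109*(-1331) - 665 = -145079 - 665 = -145744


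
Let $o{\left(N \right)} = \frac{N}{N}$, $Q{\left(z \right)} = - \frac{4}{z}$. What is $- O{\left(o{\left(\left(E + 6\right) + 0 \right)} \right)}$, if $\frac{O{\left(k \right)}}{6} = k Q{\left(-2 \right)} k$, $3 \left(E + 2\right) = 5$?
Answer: $-12$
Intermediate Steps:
$E = - \frac{1}{3}$ ($E = -2 + \frac{1}{3} \cdot 5 = -2 + \frac{5}{3} = - \frac{1}{3} \approx -0.33333$)
$o{\left(N \right)} = 1$
$O{\left(k \right)} = 12 k^{2}$ ($O{\left(k \right)} = 6 k \left(- \frac{4}{-2}\right) k = 6 k \left(\left(-4\right) \left(- \frac{1}{2}\right)\right) k = 6 k 2 k = 6 \cdot 2 k k = 6 \cdot 2 k^{2} = 12 k^{2}$)
$- O{\left(o{\left(\left(E + 6\right) + 0 \right)} \right)} = - 12 \cdot 1^{2} = - 12 \cdot 1 = \left(-1\right) 12 = -12$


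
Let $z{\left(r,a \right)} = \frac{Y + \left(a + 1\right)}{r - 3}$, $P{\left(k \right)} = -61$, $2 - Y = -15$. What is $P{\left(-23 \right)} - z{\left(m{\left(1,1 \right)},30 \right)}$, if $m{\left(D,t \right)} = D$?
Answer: $-37$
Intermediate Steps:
$Y = 17$ ($Y = 2 - -15 = 2 + 15 = 17$)
$z{\left(r,a \right)} = \frac{18 + a}{-3 + r}$ ($z{\left(r,a \right)} = \frac{17 + \left(a + 1\right)}{r - 3} = \frac{17 + \left(1 + a\right)}{-3 + r} = \frac{18 + a}{-3 + r}$)
$P{\left(-23 \right)} - z{\left(m{\left(1,1 \right)},30 \right)} = -61 - \frac{18 + 30}{-3 + 1} = -61 - \frac{1}{-2} \cdot 48 = -61 - \left(- \frac{1}{2}\right) 48 = -61 - -24 = -61 + 24 = -37$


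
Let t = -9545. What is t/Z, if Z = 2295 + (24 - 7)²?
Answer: -9545/2584 ≈ -3.6939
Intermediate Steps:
Z = 2584 (Z = 2295 + 17² = 2295 + 289 = 2584)
t/Z = -9545/2584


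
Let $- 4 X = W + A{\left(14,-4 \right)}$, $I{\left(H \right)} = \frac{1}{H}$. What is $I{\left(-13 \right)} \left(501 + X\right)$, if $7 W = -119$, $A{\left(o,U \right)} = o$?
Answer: $- \frac{2007}{52} \approx -38.596$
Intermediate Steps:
$W = -17$ ($W = \frac{1}{7} \left(-119\right) = -17$)
$X = \frac{3}{4}$ ($X = - \frac{-17 + 14}{4} = \left(- \frac{1}{4}\right) \left(-3\right) = \frac{3}{4} \approx 0.75$)
$I{\left(-13 \right)} \left(501 + X\right) = \frac{501 + \frac{3}{4}}{-13} = \left(- \frac{1}{13}\right) \frac{2007}{4} = - \frac{2007}{52}$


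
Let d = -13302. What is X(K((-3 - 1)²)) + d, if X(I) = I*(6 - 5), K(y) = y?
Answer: -13286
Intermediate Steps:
X(I) = I (X(I) = I*1 = I)
X(K((-3 - 1)²)) + d = (-3 - 1)² - 13302 = (-4)² - 13302 = 16 - 13302 = -13286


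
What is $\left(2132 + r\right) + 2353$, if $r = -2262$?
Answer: $2223$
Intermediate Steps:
$\left(2132 + r\right) + 2353 = \left(2132 - 2262\right) + 2353 = -130 + 2353 = 2223$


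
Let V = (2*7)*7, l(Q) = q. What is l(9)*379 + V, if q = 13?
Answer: 5025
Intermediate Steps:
l(Q) = 13
V = 98 (V = 14*7 = 98)
l(9)*379 + V = 13*379 + 98 = 4927 + 98 = 5025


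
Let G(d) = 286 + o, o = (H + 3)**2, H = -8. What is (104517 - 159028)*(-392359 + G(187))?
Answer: 21370928528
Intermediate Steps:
o = 25 (o = (-8 + 3)**2 = (-5)**2 = 25)
G(d) = 311 (G(d) = 286 + 25 = 311)
(104517 - 159028)*(-392359 + G(187)) = (104517 - 159028)*(-392359 + 311) = -54511*(-392048) = 21370928528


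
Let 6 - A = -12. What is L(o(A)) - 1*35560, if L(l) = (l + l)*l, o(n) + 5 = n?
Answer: -35222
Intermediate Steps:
A = 18 (A = 6 - 1*(-12) = 6 + 12 = 18)
o(n) = -5 + n
L(l) = 2*l² (L(l) = (2*l)*l = 2*l²)
L(o(A)) - 1*35560 = 2*(-5 + 18)² - 1*35560 = 2*13² - 35560 = 2*169 - 35560 = 338 - 35560 = -35222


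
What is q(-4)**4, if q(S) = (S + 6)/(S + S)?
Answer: 1/256 ≈ 0.0039063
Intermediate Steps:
q(S) = (6 + S)/(2*S) (q(S) = (6 + S)/((2*S)) = (6 + S)*(1/(2*S)) = (6 + S)/(2*S))
q(-4)**4 = ((1/2)*(6 - 4)/(-4))**4 = ((1/2)*(-1/4)*2)**4 = (-1/4)**4 = 1/256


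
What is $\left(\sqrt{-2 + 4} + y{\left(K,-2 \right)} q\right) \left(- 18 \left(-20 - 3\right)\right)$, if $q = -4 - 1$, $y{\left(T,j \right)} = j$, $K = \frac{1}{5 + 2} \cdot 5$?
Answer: $4140 + 414 \sqrt{2} \approx 4725.5$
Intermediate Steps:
$K = \frac{5}{7}$ ($K = \frac{1}{7} \cdot 5 = \frac{5}{7} \approx 0.71429$)
$q = -5$
$\left(\sqrt{-2 + 4} + y{\left(K,-2 \right)} q\right) \left(- 18 \left(-20 - 3\right)\right) = \left(\sqrt{-2 + 4} - -10\right) \left(- 18 \left(-20 - 3\right)\right) = \left(\sqrt{2} + 10\right) \left(\left(-18\right) \left(-23\right)\right) = \left(10 + \sqrt{2}\right) 414 = 4140 + 414 \sqrt{2}$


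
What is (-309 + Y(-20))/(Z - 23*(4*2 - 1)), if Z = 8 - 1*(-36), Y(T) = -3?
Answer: 8/3 ≈ 2.6667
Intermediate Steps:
Z = 44 (Z = 8 + 36 = 44)
(-309 + Y(-20))/(Z - 23*(4*2 - 1)) = (-309 - 3)/(44 - 23*(4*2 - 1)) = -312/(44 - 23*(8 - 1)) = -312/(44 - 23*7) = -312/(44 - 161) = -312/(-117) = -312*(-1/117) = 8/3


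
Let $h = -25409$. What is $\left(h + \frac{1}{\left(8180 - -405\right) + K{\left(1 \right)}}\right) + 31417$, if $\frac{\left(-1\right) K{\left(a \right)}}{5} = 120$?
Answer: $\frac{47973881}{7985} \approx 6008.0$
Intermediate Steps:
$K{\left(a \right)} = -600$ ($K{\left(a \right)} = \left(-5\right) 120 = -600$)
$\left(h + \frac{1}{\left(8180 - -405\right) + K{\left(1 \right)}}\right) + 31417 = \left(-25409 + \frac{1}{\left(8180 - -405\right) - 600}\right) + 31417 = \left(-25409 + \frac{1}{\left(8180 + \left(7337 - 6932\right)\right) - 600}\right) + 31417 = \left(-25409 + \frac{1}{\left(8180 + 405\right) - 600}\right) + 31417 = \left(-25409 + \frac{1}{8585 - 600}\right) + 31417 = \left(-25409 + \frac{1}{7985}\right) + 31417 = - \frac{202890864}{7985} + 31417 = \frac{47973881}{7985}$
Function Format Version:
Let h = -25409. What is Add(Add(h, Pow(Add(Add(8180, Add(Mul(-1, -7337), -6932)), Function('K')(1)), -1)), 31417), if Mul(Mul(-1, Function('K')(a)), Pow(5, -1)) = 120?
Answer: Rational(47973881, 7985) ≈ 6008.0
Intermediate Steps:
Function('K')(a) = -600 (Function('K')(a) = Mul(-5, 120) = -600)
Add(Add(h, Pow(Add(Add(8180, Add(Mul(-1, -7337), -6932)), Function('K')(1)), -1)), 31417) = Add(Add(-25409, Pow(Add(Add(8180, Add(Mul(-1, -7337), -6932)), -600), -1)), 31417) = Add(Add(-25409, Pow(Add(Add(8180, Add(7337, -6932)), -600), -1)), 31417) = Add(Add(-25409, Pow(Add(Add(8180, 405), -600), -1)), 31417) = Add(Add(-25409, Pow(Add(8585, -600), -1)), 31417) = Add(Add(-25409, Pow(7985, -1)), 31417) = Add(Add(-25409, Rational(1, 7985)), 31417) = Add(Rational(-202890864, 7985), 31417) = Rational(47973881, 7985)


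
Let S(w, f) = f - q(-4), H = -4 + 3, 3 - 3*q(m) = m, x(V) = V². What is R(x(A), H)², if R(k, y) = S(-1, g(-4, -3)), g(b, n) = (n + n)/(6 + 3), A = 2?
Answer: 9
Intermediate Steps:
q(m) = 1 - m/3
H = -1
g(b, n) = 2*n/9 (g(b, n) = (2*n)/9 = (2*n)*(⅑) = 2*n/9)
S(w, f) = -7/3 + f (S(w, f) = f - (1 - ⅓*(-4)) = f - (1 + 4/3) = f - 1*7/3 = f - 7/3 = -7/3 + f)
R(k, y) = -3 (R(k, y) = -7/3 + (2/9)*(-3) = -7/3 - ⅔ = -3)
R(x(A), H)² = (-3)² = 9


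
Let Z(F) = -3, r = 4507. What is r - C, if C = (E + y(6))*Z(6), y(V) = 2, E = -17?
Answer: 4462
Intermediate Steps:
C = 45 (C = (-17 + 2)*(-3) = -15*(-3) = 45)
r - C = 4507 - 1*45 = 4507 - 45 = 4462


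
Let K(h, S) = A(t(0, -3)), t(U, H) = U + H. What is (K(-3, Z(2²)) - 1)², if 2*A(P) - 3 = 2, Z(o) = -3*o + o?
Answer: 9/4 ≈ 2.2500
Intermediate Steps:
t(U, H) = H + U
Z(o) = -2*o
A(P) = 5/2 (A(P) = 3/2 + (½)*2 = 3/2 + 1 = 5/2)
K(h, S) = 5/2
(K(-3, Z(2²)) - 1)² = (5/2 - 1)² = (3/2)² = 9/4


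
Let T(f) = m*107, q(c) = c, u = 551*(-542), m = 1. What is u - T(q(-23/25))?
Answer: -298749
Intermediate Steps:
u = -298642
T(f) = 107 (T(f) = 1*107 = 107)
u - T(q(-23/25)) = -298642 - 1*107 = -298642 - 107 = -298749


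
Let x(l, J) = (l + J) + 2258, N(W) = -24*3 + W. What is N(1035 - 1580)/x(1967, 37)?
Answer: -617/4262 ≈ -0.14477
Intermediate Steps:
N(W) = -72 + W
x(l, J) = 2258 + J + l (x(l, J) = (J + l) + 2258 = 2258 + J + l)
N(1035 - 1580)/x(1967, 37) = (-72 + (1035 - 1580))/(2258 + 37 + 1967) = (-72 - 545)/4262 = -617*1/4262 = -617/4262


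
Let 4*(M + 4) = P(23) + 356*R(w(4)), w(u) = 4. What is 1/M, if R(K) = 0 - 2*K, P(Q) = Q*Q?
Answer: -4/2335 ≈ -0.0017131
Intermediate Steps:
P(Q) = Q**2
R(K) = -2*K
M = -2335/4 (M = -4 + (23**2 + 356*(-2*4))/4 = -4 + (529 + 356*(-8))/4 = -4 + (529 - 2848)/4 = -4 + (1/4)*(-2319) = -4 - 2319/4 = -2335/4 ≈ -583.75)
1/M = 1/(-2335/4) = -4/2335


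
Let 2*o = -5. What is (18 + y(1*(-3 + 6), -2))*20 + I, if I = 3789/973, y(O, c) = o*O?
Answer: 208119/973 ≈ 213.89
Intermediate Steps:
o = -5/2 (o = (1/2)*(-5) = -5/2 ≈ -2.5000)
y(O, c) = -5*O/2
I = 3789/973 (I = 3789*(1/973) = 3789/973 ≈ 3.8941)
(18 + y(1*(-3 + 6), -2))*20 + I = (18 - 5*(-3 + 6)/2)*20 + 3789/973 = (18 - 5*3/2)*20 + 3789/973 = (18 - 5/2*3)*20 + 3789/973 = (18 - 15/2)*20 + 3789/973 = (21/2)*20 + 3789/973 = 210 + 3789/973 = 208119/973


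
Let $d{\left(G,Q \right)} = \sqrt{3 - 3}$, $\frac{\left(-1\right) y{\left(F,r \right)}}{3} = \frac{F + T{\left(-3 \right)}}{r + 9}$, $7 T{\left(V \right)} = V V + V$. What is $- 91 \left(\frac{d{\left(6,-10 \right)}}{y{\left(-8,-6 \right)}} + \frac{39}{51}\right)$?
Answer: $- \frac{1183}{17} \approx -69.588$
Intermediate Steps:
$T{\left(V \right)} = \frac{V}{7} + \frac{V^{2}}{7}$ ($T{\left(V \right)} = \frac{V V + V}{7} = \frac{V^{2} + V}{7} = \frac{V + V^{2}}{7} = \frac{V}{7} + \frac{V^{2}}{7}$)
$y{\left(F,r \right)} = - \frac{3 \left(\frac{6}{7} + F\right)}{9 + r}$ ($y{\left(F,r \right)} = - 3 \frac{F + \frac{1}{7} \left(-3\right) \left(1 - 3\right)}{r + 9} = - 3 \frac{F + \frac{1}{7} \left(-3\right) \left(-2\right)}{9 + r} = - 3 \frac{F + \frac{6}{7}}{9 + r} = - 3 \frac{\frac{6}{7} + F}{9 + r} = - \frac{3 \left(\frac{6}{7} + F\right)}{9 + r}$)
$d{\left(G,Q \right)} = 0$ ($d{\left(G,Q \right)} = \sqrt{0} = 0$)
$- 91 \left(\frac{d{\left(6,-10 \right)}}{y{\left(-8,-6 \right)}} + \frac{39}{51}\right) = - 91 \left(\frac{0}{\frac{3}{7} \frac{1}{9 - 6} \left(-6 - -56\right)} + \frac{39}{51}\right) = - 91 \left(\frac{0}{\frac{3}{7} \cdot \frac{1}{3} \left(-6 + 56\right)} + 39 \cdot \frac{1}{51}\right) = - 91 \left(\frac{0}{\frac{3}{7} \cdot \frac{1}{3} \cdot 50} + \frac{13}{17}\right) = - 91 \left(\frac{0}{\frac{50}{7}} + \frac{13}{17}\right) = - 91 \left(0 \cdot \frac{7}{50} + \frac{13}{17}\right) = - 91 \left(0 + \frac{13}{17}\right) = \left(-91\right) \frac{13}{17} = - \frac{1183}{17}$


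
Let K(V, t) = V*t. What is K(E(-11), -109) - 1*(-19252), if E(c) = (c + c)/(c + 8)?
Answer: 55358/3 ≈ 18453.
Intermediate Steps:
E(c) = 2*c/(8 + c) (E(c) = (2*c)/(8 + c) = 2*c/(8 + c))
K(E(-11), -109) - 1*(-19252) = (2*(-11)/(8 - 11))*(-109) - 1*(-19252) = (2*(-11)/(-3))*(-109) + 19252 = (2*(-11)*(-⅓))*(-109) + 19252 = (22/3)*(-109) + 19252 = -2398/3 + 19252 = 55358/3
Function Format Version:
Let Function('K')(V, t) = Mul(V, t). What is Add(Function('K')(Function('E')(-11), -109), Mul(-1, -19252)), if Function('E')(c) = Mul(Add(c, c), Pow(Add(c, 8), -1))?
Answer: Rational(55358, 3) ≈ 18453.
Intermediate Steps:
Function('E')(c) = Mul(2, c, Pow(Add(8, c), -1)) (Function('E')(c) = Mul(Mul(2, c), Pow(Add(8, c), -1)) = Mul(2, c, Pow(Add(8, c), -1)))
Add(Function('K')(Function('E')(-11), -109), Mul(-1, -19252)) = Add(Mul(Mul(2, -11, Pow(Add(8, -11), -1)), -109), Mul(-1, -19252)) = Add(Mul(Mul(2, -11, Pow(-3, -1)), -109), 19252) = Add(Mul(Mul(2, -11, Rational(-1, 3)), -109), 19252) = Add(Mul(Rational(22, 3), -109), 19252) = Add(Rational(-2398, 3), 19252) = Rational(55358, 3)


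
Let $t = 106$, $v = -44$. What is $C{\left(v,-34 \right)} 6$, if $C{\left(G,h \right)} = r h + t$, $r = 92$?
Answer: $-18132$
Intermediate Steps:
$C{\left(G,h \right)} = 106 + 92 h$ ($C{\left(G,h \right)} = 92 h + 106 = 106 + 92 h$)
$C{\left(v,-34 \right)} 6 = \left(106 + 92 \left(-34\right)\right) 6 = \left(106 - 3128\right) 6 = \left(-3022\right) 6 = -18132$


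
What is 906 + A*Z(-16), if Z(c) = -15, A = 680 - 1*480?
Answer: -2094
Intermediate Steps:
A = 200 (A = 680 - 480 = 200)
906 + A*Z(-16) = 906 + 200*(-15) = 906 - 3000 = -2094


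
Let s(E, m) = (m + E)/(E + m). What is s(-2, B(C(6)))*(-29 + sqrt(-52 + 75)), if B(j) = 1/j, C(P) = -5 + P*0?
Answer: -29 + sqrt(23) ≈ -24.204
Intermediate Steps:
C(P) = -5 (C(P) = -5 + 0 = -5)
B(j) = 1/j
s(E, m) = 1 (s(E, m) = (E + m)/(E + m) = 1)
s(-2, B(C(6)))*(-29 + sqrt(-52 + 75)) = 1*(-29 + sqrt(-52 + 75)) = 1*(-29 + sqrt(23)) = -29 + sqrt(23)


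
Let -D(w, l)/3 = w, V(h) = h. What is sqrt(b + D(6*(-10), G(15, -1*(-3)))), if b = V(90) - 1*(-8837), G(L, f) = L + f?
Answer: sqrt(9107) ≈ 95.431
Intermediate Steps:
D(w, l) = -3*w
b = 8927 (b = 90 - 1*(-8837) = 90 + 8837 = 8927)
sqrt(b + D(6*(-10), G(15, -1*(-3)))) = sqrt(8927 - 18*(-10)) = sqrt(8927 - 3*(-60)) = sqrt(8927 + 180) = sqrt(9107)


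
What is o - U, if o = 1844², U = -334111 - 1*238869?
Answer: 3973316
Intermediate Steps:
U = -572980 (U = -334111 - 238869 = -572980)
o = 3400336
o - U = 3400336 - 1*(-572980) = 3400336 + 572980 = 3973316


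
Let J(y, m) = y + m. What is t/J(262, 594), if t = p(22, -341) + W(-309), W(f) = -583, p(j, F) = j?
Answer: -561/856 ≈ -0.65537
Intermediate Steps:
J(y, m) = m + y
t = -561 (t = 22 - 583 = -561)
t/J(262, 594) = -561/(594 + 262) = -561/856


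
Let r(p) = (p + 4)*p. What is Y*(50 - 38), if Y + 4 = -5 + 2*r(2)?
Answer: 180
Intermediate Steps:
r(p) = p*(4 + p) (r(p) = (4 + p)*p = p*(4 + p))
Y = 15 (Y = -4 + (-5 + 2*(2*(4 + 2))) = -4 + (-5 + 2*(2*6)) = -4 + (-5 + 2*12) = -4 + (-5 + 24) = -4 + 19 = 15)
Y*(50 - 38) = 15*(50 - 38) = 15*12 = 180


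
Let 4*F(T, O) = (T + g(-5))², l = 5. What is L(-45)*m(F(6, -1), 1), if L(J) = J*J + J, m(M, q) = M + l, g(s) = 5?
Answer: 69795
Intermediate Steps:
F(T, O) = (5 + T)²/4 (F(T, O) = (T + 5)²/4 = (5 + T)²/4)
m(M, q) = 5 + M (m(M, q) = M + 5 = 5 + M)
L(J) = J + J² (L(J) = J² + J = J + J²)
L(-45)*m(F(6, -1), 1) = (-45*(1 - 45))*(5 + (5 + 6)²/4) = (-45*(-44))*(5 + (¼)*11²) = 1980*(5 + (¼)*121) = 1980*(5 + 121/4) = 1980*(141/4) = 69795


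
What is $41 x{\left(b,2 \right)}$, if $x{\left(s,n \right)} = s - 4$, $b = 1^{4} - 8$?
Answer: $-451$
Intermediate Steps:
$b = -7$ ($b = 1 - 8 = -7$)
$x{\left(s,n \right)} = -4 + s$
$41 x{\left(b,2 \right)} = 41 \left(-4 - 7\right) = 41 \left(-11\right) = -451$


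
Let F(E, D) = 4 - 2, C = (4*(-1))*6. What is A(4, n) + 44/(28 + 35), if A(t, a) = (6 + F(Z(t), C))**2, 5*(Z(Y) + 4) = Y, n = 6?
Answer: 4076/63 ≈ 64.698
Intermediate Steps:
Z(Y) = -4 + Y/5
C = -24 (C = -4*6 = -24)
F(E, D) = 2
A(t, a) = 64 (A(t, a) = (6 + 2)**2 = 8**2 = 64)
A(4, n) + 44/(28 + 35) = 64 + 44/(28 + 35) = 64 + 44/63 = 4076/63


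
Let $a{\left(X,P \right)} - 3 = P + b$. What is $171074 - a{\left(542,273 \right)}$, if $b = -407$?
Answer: $171205$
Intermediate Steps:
$a{\left(X,P \right)} = -404 + P$ ($a{\left(X,P \right)} = 3 + \left(P - 407\right) = 3 + \left(-407 + P\right) = -404 + P$)
$171074 - a{\left(542,273 \right)} = 171074 - \left(-404 + 273\right) = 171074 - -131 = 171074 + 131 = 171205$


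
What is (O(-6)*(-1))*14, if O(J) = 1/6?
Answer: -7/3 ≈ -2.3333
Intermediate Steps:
O(J) = ⅙
(O(-6)*(-1))*14 = ((⅙)*(-1))*14 = -⅙*14 = -7/3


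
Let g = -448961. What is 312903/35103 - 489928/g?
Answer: 52559728789/5253292661 ≈ 10.005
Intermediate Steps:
312903/35103 - 489928/g = 312903/35103 - 489928/(-448961) = 312903*(1/35103) - 489928*(-1/448961) = 104301/11701 + 489928/448961 = 52559728789/5253292661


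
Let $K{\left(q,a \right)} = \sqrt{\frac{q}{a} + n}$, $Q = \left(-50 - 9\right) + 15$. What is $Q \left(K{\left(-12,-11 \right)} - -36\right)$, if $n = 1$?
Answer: $-1584 - 4 \sqrt{253} \approx -1647.6$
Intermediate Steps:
$Q = -44$ ($Q = -59 + 15 = -44$)
$K{\left(q,a \right)} = \sqrt{1 + \frac{q}{a}}$ ($K{\left(q,a \right)} = \sqrt{\frac{q}{a} + 1} = \sqrt{1 + \frac{q}{a}}$)
$Q \left(K{\left(-12,-11 \right)} - -36\right) = - 44 \left(\sqrt{\frac{-11 - 12}{-11}} - -36\right) = - 44 \left(\sqrt{\left(- \frac{1}{11}\right) \left(-23\right)} + 36\right) = - 44 \left(\sqrt{\frac{23}{11}} + 36\right) = - 44 \left(\frac{\sqrt{253}}{11} + 36\right) = - 44 \left(36 + \frac{\sqrt{253}}{11}\right) = -1584 - 4 \sqrt{253}$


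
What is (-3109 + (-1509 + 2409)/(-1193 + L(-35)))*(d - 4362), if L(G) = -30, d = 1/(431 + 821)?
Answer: 20770161542161/1531196 ≈ 1.3565e+7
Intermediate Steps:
d = 1/1252 ≈ 0.00079872
(-3109 + (-1509 + 2409)/(-1193 + L(-35)))*(d - 4362) = (-3109 + (-1509 + 2409)/(-1193 - 30))*(1/1252 - 4362) = (-3109 + 900/(-1223))*(-5461223/1252) = (-3109 + 900*(-1/1223))*(-5461223/1252) = (-3109 - 900/1223)*(-5461223/1252) = -3803207/1223*(-5461223/1252) = 20770161542161/1531196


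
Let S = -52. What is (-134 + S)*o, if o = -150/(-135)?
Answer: -620/3 ≈ -206.67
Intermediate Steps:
o = 10/9 (o = -150*(-1/135) = 10/9 ≈ 1.1111)
(-134 + S)*o = (-134 - 52)*(10/9) = -186*10/9 = -620/3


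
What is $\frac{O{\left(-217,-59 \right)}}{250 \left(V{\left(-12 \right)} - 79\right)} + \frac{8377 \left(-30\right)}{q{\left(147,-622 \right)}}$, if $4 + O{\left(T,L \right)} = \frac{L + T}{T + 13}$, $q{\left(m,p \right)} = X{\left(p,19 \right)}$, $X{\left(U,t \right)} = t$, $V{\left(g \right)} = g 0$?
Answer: $- \frac{16875466329}{1275850} \approx -13227.0$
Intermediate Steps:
$V{\left(g \right)} = 0$
$q{\left(m,p \right)} = 19$
$O{\left(T,L \right)} = -4 + \frac{L + T}{13 + T}$ ($O{\left(T,L \right)} = -4 + \frac{L + T}{T + 13} = -4 + \frac{L + T}{13 + T}$)
$\frac{O{\left(-217,-59 \right)}}{250 \left(V{\left(-12 \right)} - 79\right)} + \frac{8377 \left(-30\right)}{q{\left(147,-622 \right)}} = \frac{\frac{1}{13 - 217} \left(-52 - 59 - -651\right)}{250 \left(0 - 79\right)} + \frac{8377 \left(-30\right)}{19} = \frac{\frac{1}{-204} \left(-52 - 59 + 651\right)}{250 \left(-79\right)} - \frac{251310}{19} = \frac{\left(- \frac{1}{204}\right) 540}{-19750} - \frac{251310}{19} = \left(- \frac{45}{17}\right) \left(- \frac{1}{19750}\right) - \frac{251310}{19} = \frac{9}{67150} - \frac{251310}{19} = - \frac{16875466329}{1275850}$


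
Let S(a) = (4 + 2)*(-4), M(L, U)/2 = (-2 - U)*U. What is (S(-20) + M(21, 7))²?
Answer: 22500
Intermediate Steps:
M(L, U) = 2*U*(-2 - U) (M(L, U) = 2*((-2 - U)*U) = 2*(U*(-2 - U)) = 2*U*(-2 - U))
S(a) = -24 (S(a) = 6*(-4) = -24)
(S(-20) + M(21, 7))² = (-24 - 2*7*(2 + 7))² = (-24 - 2*7*9)² = (-24 - 126)² = (-150)² = 22500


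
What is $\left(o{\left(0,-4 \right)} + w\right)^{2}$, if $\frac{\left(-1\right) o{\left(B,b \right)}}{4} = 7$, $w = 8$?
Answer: $400$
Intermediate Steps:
$o{\left(B,b \right)} = -28$ ($o{\left(B,b \right)} = \left(-4\right) 7 = -28$)
$\left(o{\left(0,-4 \right)} + w\right)^{2} = \left(-28 + 8\right)^{2} = \left(-20\right)^{2} = 400$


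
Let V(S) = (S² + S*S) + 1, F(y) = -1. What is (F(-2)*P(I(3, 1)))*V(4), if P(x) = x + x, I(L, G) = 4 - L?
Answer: -66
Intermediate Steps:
P(x) = 2*x
V(S) = 1 + 2*S² (V(S) = (S² + S²) + 1 = 2*S² + 1 = 1 + 2*S²)
(F(-2)*P(I(3, 1)))*V(4) = (-2*(4 - 1*3))*(1 + 2*4²) = (-2*(4 - 3))*(1 + 2*16) = (-2)*(1 + 32) = -1*2*33 = -2*33 = -66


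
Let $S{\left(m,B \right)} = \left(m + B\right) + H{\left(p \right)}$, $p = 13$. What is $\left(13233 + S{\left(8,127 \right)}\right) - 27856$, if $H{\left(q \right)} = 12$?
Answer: $-14476$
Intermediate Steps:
$S{\left(m,B \right)} = 12 + B + m$ ($S{\left(m,B \right)} = \left(m + B\right) + 12 = \left(B + m\right) + 12 = 12 + B + m$)
$\left(13233 + S{\left(8,127 \right)}\right) - 27856 = \left(13233 + \left(12 + 127 + 8\right)\right) - 27856 = \left(13233 + 147\right) - 27856 = 13380 - 27856 = -14476$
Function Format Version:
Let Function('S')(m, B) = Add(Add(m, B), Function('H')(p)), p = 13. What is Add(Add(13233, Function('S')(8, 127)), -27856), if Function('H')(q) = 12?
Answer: -14476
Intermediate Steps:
Function('S')(m, B) = Add(12, B, m) (Function('S')(m, B) = Add(Add(m, B), 12) = Add(Add(B, m), 12) = Add(12, B, m))
Add(Add(13233, Function('S')(8, 127)), -27856) = Add(Add(13233, Add(12, 127, 8)), -27856) = Add(Add(13233, 147), -27856) = Add(13380, -27856) = -14476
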